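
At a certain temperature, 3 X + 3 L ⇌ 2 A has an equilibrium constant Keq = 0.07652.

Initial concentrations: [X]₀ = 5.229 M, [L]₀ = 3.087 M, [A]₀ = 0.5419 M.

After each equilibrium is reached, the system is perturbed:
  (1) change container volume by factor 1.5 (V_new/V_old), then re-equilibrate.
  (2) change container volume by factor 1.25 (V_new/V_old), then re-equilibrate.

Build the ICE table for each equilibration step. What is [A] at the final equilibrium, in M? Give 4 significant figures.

[A]_eq = 0.7593 M

Q₀ = 6.9819e-05 vs Keq = 0.07652 ⇒ Q<K, forward
Step 1:
                  X         L         A
  Initial     5.229     3.087    0.5419
  Change     -1.986    -1.986     1.324
  Equil       3.243     1.101     1.866
  solve Keq expr → x = 0.662; check Q = 0.07652
Then change container volume by factor 1.5 (V_new/V_old).
Step 2:
                  X         L         A
  Initial     2.162    0.7339     1.244
  Change      0.273     0.273    -0.182
  Equil       2.435     1.007     1.062
  solve Keq expr → x = -0.091; check Q = 0.07652
Then change container volume by factor 1.25 (V_new/V_old).
Step 3:
                  X         L         A
  Initial     1.948    0.8055    0.8496
  Change     0.1354    0.1354  -0.09029
  Equil       2.083     0.941    0.7593
  solve Keq expr → x = -0.04514; check Q = 0.07652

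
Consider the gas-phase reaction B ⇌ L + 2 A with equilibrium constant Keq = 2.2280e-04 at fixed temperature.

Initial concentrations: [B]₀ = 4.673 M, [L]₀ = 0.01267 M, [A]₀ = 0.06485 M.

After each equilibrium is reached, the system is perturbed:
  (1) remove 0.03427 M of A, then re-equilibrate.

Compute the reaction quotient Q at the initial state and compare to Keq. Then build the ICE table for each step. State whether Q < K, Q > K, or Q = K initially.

Q₀ = 1.1403e-05 vs Keq = 2.2280e-04 ⇒ Q<K, forward
Step 1:
                    B           L           A
  I             4.673     0.01267     0.06485
  C          -0.03856     0.03856     0.07712
  E             4.634     0.05123       0.142
  solve Keq expr → x = 0.03856; check Q = 2.2280e-04
Then remove 0.03427 M of A.
Step 2:
                    B           L           A
  I             4.634     0.05123      0.1077
  C          -0.01066     0.01066     0.02132
  E             4.624     0.06189       0.129
  solve Keq expr → x = 0.01066; check Q = 2.2280e-04

Q₀ = 1.1403e-05; Q < K (proceeds forward)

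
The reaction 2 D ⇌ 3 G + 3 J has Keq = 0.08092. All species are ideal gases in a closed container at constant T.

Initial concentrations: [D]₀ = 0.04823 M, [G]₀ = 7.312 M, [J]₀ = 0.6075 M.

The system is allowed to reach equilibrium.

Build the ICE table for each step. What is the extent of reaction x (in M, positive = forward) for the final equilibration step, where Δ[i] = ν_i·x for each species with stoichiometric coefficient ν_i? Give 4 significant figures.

Q₀ = 3.7680e+04 vs Keq = 0.08092 ⇒ Q>K, reverse
Step 1:
                    D           G           J
  I           0.04823       7.312      0.6075
  C            0.3807      -0.571      -0.571
  E            0.4289       6.741     0.03649
  solve Keq expr → x = -0.1903; check Q = 0.08092

x = -0.1903 M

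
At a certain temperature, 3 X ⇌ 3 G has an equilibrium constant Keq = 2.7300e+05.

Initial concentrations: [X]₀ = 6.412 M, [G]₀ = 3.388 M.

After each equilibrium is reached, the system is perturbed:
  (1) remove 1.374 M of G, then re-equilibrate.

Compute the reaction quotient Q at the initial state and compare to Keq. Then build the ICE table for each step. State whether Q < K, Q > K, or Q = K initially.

Q₀ = 0.1475; Q < K (proceeds forward)

Q₀ = 0.1475 vs Keq = 2.7300e+05 ⇒ Q<K, forward
Step 1:
                    X           G
  init          6.412       3.388
  Δ            -6.263       6.263
  eq           0.1488       9.651
  solve Keq expr → x = 2.088; check Q = 2.7300e+05
Then remove 1.374 M of G.
Step 2:
                    X           G
  init         0.1488       8.277
  Δ          -0.02086     0.02086
  eq           0.1279       8.298
  solve Keq expr → x = 0.006953; check Q = 2.7300e+05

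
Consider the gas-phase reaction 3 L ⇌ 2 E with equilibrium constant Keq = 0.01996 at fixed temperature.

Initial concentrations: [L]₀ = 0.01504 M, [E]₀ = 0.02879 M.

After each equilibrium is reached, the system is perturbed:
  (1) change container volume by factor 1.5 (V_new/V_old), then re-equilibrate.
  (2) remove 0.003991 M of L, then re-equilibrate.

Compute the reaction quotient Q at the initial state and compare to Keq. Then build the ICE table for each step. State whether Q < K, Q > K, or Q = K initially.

Q₀ = 243.6 vs Keq = 0.01996 ⇒ Q>K, reverse
Step 1:
                    L           E
  init        0.01504     0.02879
  Δ           0.04042    -0.02694
  eq          0.05546    0.001845
  solve Keq expr → x = -0.01347; check Q = 0.01996
Then change container volume by factor 1.5 (V_new/V_old).
Step 2:
                    L           E
  init        0.03697     0.00123
  Δ        3.1904e-04 -2.1269e-04
  eq          0.03729    0.001017
  solve Keq expr → x = -1.0635e-04; check Q = 0.01996
Then remove 0.003991 M of L.
Step 3:
                    L           E
  init         0.0333    0.001017
  Δ        2.2522e-04 -1.5015e-04
  eq          0.03352  8.6722e-04
  solve Keq expr → x = -7.5075e-05; check Q = 0.01996

Q₀ = 243.6; Q > K (proceeds reverse)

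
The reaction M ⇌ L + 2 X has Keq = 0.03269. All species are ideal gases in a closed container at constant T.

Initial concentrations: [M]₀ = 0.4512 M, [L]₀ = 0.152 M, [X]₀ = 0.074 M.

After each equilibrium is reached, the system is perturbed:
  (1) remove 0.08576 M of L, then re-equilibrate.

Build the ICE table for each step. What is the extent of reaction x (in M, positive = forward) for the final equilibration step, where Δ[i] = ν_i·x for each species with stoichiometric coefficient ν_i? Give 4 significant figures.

Q₀ = 0.001845 vs Keq = 0.03269 ⇒ Q<K, forward
Step 1:
                   M          L          X
  Initial     0.4512      0.152      0.074
  Change    -0.07811    0.07811     0.1562
  Equil       0.3731     0.2301     0.2302
  solve Keq expr → x = 0.07811; check Q = 0.03269
Then remove 0.08576 M of L.
Step 2:
                   M          L          X
  Initial     0.3731     0.1444     0.2302
  Change    -0.01837    0.01837    0.03673
  Equil       0.3547     0.1627      0.267
  solve Keq expr → x = 0.01837; check Q = 0.03269

x = 0.01837 M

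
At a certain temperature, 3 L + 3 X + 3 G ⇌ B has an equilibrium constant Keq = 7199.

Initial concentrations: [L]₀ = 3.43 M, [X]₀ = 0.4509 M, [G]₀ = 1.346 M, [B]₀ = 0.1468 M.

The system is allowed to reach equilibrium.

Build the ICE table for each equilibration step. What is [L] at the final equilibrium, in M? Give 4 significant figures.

Q₀ = 0.01627 vs Keq = 7199 ⇒ Q<K, forward
Step 1:
                  L         X         G         B
  Initial      3.43    0.4509     1.346    0.1468
  Change    -0.4382   -0.4382   -0.4382    0.1461
  Equil       2.992   0.01266    0.9078    0.2929
  solve Keq expr → x = 0.1461; check Q = 7199

[L]_eq = 2.992 M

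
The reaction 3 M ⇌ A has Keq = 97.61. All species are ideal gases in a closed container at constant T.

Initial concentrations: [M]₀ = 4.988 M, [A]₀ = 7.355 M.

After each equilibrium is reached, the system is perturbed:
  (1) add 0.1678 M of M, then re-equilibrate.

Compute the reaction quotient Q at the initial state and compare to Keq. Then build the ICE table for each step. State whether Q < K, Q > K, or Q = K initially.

Q₀ = 0.05927 vs Keq = 97.61 ⇒ Q<K, forward
Step 1:
                    M           A
  I             4.988       7.355
  C            -4.538       1.513
  E            0.4495       8.868
  solve Keq expr → x = 1.513; check Q = 97.61
Then add 0.1678 M of M.
Step 2:
                    M           A
  I            0.6173       8.868
  C           -0.1669     0.05562
  E            0.4505       8.923
  solve Keq expr → x = 0.05562; check Q = 97.61

Q₀ = 0.05927; Q < K (proceeds forward)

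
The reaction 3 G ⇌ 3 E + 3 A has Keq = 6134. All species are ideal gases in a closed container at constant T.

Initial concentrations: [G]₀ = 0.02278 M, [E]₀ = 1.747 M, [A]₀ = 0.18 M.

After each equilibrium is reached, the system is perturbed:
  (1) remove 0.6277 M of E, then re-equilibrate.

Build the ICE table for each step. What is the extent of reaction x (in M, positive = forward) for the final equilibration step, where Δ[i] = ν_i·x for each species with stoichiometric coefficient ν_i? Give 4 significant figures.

x = 0.001974 M

Q₀ = 2630 vs Keq = 6134 ⇒ Q<K, forward
Step 1:
                  G         E         A
  Initial   0.02278     1.747      0.18
  Change  -0.005067  0.005067  0.005067
  Equil     0.01771     1.752    0.1851
  solve Keq expr → x = 0.001689; check Q = 6134
Then remove 0.6277 M of E.
Step 2:
                  G         E         A
  Initial   0.01771     1.124    0.1851
  Change  -0.005921  0.005921  0.005921
  Equil     0.01179      1.13     0.191
  solve Keq expr → x = 0.001974; check Q = 6134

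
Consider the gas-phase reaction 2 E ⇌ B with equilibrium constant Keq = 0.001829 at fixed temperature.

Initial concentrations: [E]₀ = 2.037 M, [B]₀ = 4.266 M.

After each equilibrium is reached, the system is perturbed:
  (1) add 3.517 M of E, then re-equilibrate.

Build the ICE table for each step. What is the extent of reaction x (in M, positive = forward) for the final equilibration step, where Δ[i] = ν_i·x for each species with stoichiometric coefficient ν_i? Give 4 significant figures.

Q₀ = 1.028 vs Keq = 0.001829 ⇒ Q>K, reverse
Step 1:
                   E          B
  Initial      2.037      4.266
  Change       8.152     -4.076
  Equil        10.19     0.1899
  solve Keq expr → x = -4.076; check Q = 0.001829
Then add 3.517 M of E.
Step 2:
                   E          B
  Initial      13.71     0.1899
  Change     -0.2797     0.1398
  Equil        13.43     0.3297
  solve Keq expr → x = 0.1398; check Q = 0.001829

x = 0.1398 M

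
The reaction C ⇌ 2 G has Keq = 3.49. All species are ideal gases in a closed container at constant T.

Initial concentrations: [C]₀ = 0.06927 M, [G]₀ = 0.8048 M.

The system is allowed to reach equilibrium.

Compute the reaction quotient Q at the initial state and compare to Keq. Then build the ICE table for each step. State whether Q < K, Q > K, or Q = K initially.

Q₀ = 9.35 vs Keq = 3.49 ⇒ Q>K, reverse
Step 1:
                    C           G
  Initial     0.06927      0.8048
  Change      0.06286     -0.1257
  Equil        0.1321      0.6791
  solve Keq expr → x = -0.06286; check Q = 3.49

Q₀ = 9.35; Q > K (proceeds reverse)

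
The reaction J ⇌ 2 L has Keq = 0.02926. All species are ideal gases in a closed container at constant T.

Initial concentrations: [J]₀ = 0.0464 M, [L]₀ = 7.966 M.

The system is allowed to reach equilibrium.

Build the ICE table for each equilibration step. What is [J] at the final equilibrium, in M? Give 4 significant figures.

Q₀ = 1368 vs Keq = 0.02926 ⇒ Q>K, reverse
Step 1:
                    J           L
  init         0.0464       7.966
  Δ             3.815       -7.63
  eq            3.861      0.3361
  solve Keq expr → x = -3.815; check Q = 0.02926

[J]_eq = 3.861 M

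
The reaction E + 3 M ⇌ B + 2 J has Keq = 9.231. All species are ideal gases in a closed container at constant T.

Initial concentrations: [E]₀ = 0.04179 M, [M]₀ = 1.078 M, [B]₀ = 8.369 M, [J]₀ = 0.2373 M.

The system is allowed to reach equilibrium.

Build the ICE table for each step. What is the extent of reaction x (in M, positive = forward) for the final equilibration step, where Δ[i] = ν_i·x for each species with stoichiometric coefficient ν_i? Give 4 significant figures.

x = 5.0875e-04 M

Q₀ = 9.002 vs Keq = 9.231 ⇒ Q<K, forward
Step 1:
                    E           M           B           J
  Initial     0.04179       1.078       8.369      0.2373
  Change  -5.0875e-04   -0.001526  5.0875e-04    0.001018
  Equil       0.04128       1.076        8.37      0.2383
  solve Keq expr → x = 5.0875e-04; check Q = 9.231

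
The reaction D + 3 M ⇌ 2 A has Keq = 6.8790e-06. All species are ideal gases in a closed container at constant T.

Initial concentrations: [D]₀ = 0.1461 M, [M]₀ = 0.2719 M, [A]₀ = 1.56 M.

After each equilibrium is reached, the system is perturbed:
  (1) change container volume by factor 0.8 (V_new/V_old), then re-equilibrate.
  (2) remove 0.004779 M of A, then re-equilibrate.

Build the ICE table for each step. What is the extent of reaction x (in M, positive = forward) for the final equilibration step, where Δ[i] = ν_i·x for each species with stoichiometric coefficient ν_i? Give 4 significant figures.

Q₀ = 828.7 vs Keq = 6.8790e-06 ⇒ Q>K, reverse
Step 1:
                   D          M          A
  Initial     0.1461     0.2719       1.56
  Change      0.7747      2.324     -1.549
  Equil       0.9208      2.596    0.01053
  solve Keq expr → x = -0.7747; check Q = 6.8790e-06
Then change container volume by factor 0.8 (V_new/V_old).
Step 2:
                   D          M          A
  Initial      1.151      3.245    0.01316
  Change   -0.001621  -0.004862   0.003241
  Equil        1.149       3.24     0.0164
  solve Keq expr → x = 0.001621; check Q = 6.8790e-06
Then remove 0.004779 M of A.
Step 3:
                   D          M          A
  Initial      1.149       3.24    0.01162
  Change   -0.002354  -0.007063   0.004709
  Equil        1.147      3.233    0.01633
  solve Keq expr → x = 0.002354; check Q = 6.8790e-06

x = 0.002354 M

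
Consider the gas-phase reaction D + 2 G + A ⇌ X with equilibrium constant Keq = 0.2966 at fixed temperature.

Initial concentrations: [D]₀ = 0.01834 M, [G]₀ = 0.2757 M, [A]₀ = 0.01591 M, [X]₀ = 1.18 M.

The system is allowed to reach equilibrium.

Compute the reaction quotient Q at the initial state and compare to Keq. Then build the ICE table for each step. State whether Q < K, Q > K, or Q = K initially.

Q₀ = 5.3203e+04; Q > K (proceeds reverse)

Q₀ = 5.3203e+04 vs Keq = 0.2966 ⇒ Q>K, reverse
Step 1:
                    D           G           A           X
  Initial     0.01834      0.2757     0.01591        1.18
  Change       0.7157       1.431      0.7157     -0.7157
  Equil        0.7341       1.707      0.7316      0.4643
  solve Keq expr → x = -0.7157; check Q = 0.2966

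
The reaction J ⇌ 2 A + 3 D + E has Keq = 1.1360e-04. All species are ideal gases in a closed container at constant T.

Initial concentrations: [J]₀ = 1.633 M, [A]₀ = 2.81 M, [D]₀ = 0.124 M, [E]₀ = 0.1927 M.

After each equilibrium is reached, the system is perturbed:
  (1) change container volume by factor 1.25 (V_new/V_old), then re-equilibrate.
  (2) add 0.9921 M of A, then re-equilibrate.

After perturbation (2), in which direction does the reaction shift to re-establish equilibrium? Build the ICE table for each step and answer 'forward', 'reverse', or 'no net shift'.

Direction: reverse

Q₀ = 0.001777 vs Keq = 1.1360e-04 ⇒ Q>K, reverse
Step 1:
                   J          A          D          E
  I            1.633       2.81      0.124     0.1927
  C          0.02378   -0.04756   -0.07134   -0.02378
  E            1.657      2.762    0.05266     0.1689
  solve Keq expr → x = -0.02378; check Q = 1.1360e-04
Then change container volume by factor 1.25 (V_new/V_old).
Step 2:
                   J          A          D          E
  I            1.325       2.21    0.04213     0.1351
  C        -0.005935    0.01187     0.0178   0.005935
  E            1.319      2.222    0.05993     0.1411
  solve Keq expr → x = 0.005935; check Q = 1.1360e-04
Then add 0.9921 M of A.
Step 3:
                   J          A          D          E
  I            1.319      3.214    0.05993     0.1411
  C         0.004158  -0.008316   -0.01247  -0.004158
  E            1.324      3.206    0.04746     0.1369
  solve Keq expr → x = -0.004158; check Q = 1.1360e-04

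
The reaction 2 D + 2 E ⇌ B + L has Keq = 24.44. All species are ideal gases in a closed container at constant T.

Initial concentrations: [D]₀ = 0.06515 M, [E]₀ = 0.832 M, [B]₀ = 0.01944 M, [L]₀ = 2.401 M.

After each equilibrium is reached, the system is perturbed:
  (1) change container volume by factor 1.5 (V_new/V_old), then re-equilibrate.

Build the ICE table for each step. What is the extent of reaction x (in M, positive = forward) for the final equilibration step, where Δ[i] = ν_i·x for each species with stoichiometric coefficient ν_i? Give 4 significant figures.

x = -0.004557 M

Q₀ = 15.89 vs Keq = 24.44 ⇒ Q<K, forward
Step 1:
                  D         E         B         L
  I         0.06515     0.832   0.01944     2.401
  C       -0.007332 -0.007332  0.003666  0.003666
  E         0.05782    0.8247   0.02311     2.405
  solve Keq expr → x = 0.003666; check Q = 24.44
Then change container volume by factor 1.5 (V_new/V_old).
Step 2:
                  D         E         B         L
  I         0.03855    0.5498    0.0154     1.603
  C        0.009114  0.009114 -0.004557 -0.004557
  E         0.04766    0.5589   0.01085     1.599
  solve Keq expr → x = -0.004557; check Q = 24.44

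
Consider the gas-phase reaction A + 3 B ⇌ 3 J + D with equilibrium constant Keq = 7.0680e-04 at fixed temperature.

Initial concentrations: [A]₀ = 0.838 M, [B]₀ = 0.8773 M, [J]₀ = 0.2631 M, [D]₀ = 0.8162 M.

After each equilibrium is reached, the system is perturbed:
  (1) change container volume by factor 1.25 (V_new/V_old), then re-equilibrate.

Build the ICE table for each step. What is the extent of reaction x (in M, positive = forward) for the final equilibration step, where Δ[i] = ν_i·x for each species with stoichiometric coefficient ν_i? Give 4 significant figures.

x = 0 M

Q₀ = 0.02627 vs Keq = 7.0680e-04 ⇒ Q>K, reverse
Step 1:
                    A           B           J           D
  I             0.838      0.8773      0.2631      0.8162
  C           0.05505      0.1652     -0.1652    -0.05505
  E            0.8931       1.042     0.09794      0.7611
  solve Keq expr → x = -0.05505; check Q = 7.0680e-04
Then change container volume by factor 1.25 (V_new/V_old).
Step 2:
                    A           B           J           D
  I            0.7144       0.834     0.07835      0.6089
  C                 0           0           0           0
  E            0.7144       0.834     0.07835      0.6089
  solve Keq expr → x = 0; check Q = 7.0680e-04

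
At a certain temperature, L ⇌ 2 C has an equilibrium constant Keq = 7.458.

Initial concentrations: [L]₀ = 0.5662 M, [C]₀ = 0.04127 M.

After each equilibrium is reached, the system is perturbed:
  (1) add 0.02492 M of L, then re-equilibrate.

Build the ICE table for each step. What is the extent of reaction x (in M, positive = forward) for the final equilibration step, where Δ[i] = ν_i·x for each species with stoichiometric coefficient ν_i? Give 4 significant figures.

x = 0.01648 M

Q₀ = 0.003008 vs Keq = 7.458 ⇒ Q<K, forward
Step 1:
                    L           C
  Initial      0.5662     0.04127
  Change      -0.4483      0.8965
  Equil        0.1179      0.9378
  solve Keq expr → x = 0.4483; check Q = 7.458
Then add 0.02492 M of L.
Step 2:
                    L           C
  Initial      0.1428      0.9378
  Change     -0.01648     0.03297
  Equil        0.1264      0.9708
  solve Keq expr → x = 0.01648; check Q = 7.458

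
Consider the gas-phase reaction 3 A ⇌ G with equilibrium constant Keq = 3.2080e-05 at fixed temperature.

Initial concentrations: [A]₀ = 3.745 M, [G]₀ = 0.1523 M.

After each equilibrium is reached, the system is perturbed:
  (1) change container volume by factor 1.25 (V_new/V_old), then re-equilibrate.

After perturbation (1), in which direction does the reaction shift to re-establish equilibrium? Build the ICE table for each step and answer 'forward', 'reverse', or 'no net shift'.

Direction: reverse

Q₀ = 0.0029 vs Keq = 3.2080e-05 ⇒ Q>K, reverse
Step 1:
                    A           G
  I             3.745      0.1523
  C            0.4498     -0.1499
  E             4.195    0.002368
  solve Keq expr → x = -0.1499; check Q = 3.2080e-05
Then change container volume by factor 1.25 (V_new/V_old).
Step 2:
                    A           G
  I             3.356    0.001894
  C          0.002039 -6.7975e-04
  E             3.358    0.001215
  solve Keq expr → x = -6.7975e-04; check Q = 3.2080e-05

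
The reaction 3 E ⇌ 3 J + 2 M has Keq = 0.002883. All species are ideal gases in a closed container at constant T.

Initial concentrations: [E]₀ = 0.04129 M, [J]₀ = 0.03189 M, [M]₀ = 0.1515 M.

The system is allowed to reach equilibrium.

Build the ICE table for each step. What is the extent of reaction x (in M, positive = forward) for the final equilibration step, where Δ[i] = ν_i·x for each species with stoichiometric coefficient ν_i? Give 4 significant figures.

Q₀ = 0.01057 vs Keq = 0.002883 ⇒ Q>K, reverse
Step 1:
                   E          J          M
  I          0.04129    0.03189     0.1515
  C         0.007124  -0.007124  -0.004749
  E          0.04841    0.02477     0.1468
  solve Keq expr → x = -0.002375; check Q = 0.002883

x = -0.002375 M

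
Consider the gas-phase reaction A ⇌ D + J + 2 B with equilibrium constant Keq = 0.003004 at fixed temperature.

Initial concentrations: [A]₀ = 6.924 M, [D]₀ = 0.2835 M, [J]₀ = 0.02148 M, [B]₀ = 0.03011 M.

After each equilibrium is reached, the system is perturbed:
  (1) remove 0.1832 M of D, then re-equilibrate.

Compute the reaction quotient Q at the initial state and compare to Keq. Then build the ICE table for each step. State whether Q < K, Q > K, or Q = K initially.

Q₀ = 7.9736e-07; Q < K (proceeds forward)

Q₀ = 7.9736e-07 vs Keq = 0.003004 ⇒ Q<K, forward
Step 1:
                    A           D           J           B
  init          6.924      0.2835     0.02148     0.03011
  Δ           -0.2012      0.2012      0.2012      0.4024
  eq            6.723      0.4847      0.2227      0.4325
  solve Keq expr → x = 0.2012; check Q = 0.003004
Then remove 0.1832 M of D.
Step 2:
                    A           D           J           B
  init          6.723      0.3015      0.2227      0.4325
  Δ          -0.02929     0.02929     0.02929     0.05859
  eq            6.693      0.3308       0.252      0.4911
  solve Keq expr → x = 0.02929; check Q = 0.003004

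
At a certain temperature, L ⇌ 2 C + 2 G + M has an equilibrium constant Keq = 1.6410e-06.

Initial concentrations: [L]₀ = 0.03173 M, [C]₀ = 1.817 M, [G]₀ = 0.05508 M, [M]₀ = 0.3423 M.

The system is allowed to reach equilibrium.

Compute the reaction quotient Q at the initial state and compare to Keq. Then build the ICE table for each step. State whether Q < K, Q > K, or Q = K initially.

Q₀ = 0.1081 vs Keq = 1.6410e-06 ⇒ Q>K, reverse
Step 1:
                  L         C         G         M
  I         0.03173     1.817   0.05508    0.3423
  C         0.02738  -0.05477  -0.05477  -0.02738
  E         0.05911     1.762 3.1494e-04    0.3149
  solve Keq expr → x = -0.02738; check Q = 1.6410e-06

Q₀ = 0.1081; Q > K (proceeds reverse)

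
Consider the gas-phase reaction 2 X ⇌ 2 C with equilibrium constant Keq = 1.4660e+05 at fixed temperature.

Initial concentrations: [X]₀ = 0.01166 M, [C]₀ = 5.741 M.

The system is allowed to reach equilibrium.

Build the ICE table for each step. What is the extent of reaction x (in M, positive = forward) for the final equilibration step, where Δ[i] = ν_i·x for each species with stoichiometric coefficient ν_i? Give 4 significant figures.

Q₀ = 2.4243e+05 vs Keq = 1.4660e+05 ⇒ Q>K, reverse
Step 1:
                   X          C
  Initial    0.01166      5.741
  Change    0.003325  -0.003325
  Equil      0.01499      5.738
  solve Keq expr → x = -0.001663; check Q = 1.4660e+05

x = -0.001663 M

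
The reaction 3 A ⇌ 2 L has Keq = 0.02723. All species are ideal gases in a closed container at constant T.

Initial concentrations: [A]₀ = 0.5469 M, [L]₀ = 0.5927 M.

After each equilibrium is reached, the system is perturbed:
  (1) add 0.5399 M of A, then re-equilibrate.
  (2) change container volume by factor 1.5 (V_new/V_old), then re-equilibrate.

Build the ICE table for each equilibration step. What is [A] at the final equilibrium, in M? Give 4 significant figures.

Q₀ = 2.148 vs Keq = 0.02723 ⇒ Q>K, reverse
Step 1:
                  A         L
  init       0.5469    0.5927
  Δ          0.5893   -0.3929
  eq          1.136    0.1998
  solve Keq expr → x = -0.1964; check Q = 0.02723
Then add 0.5399 M of A.
Step 2:
                  A         L
  init        1.676    0.1998
  Δ         -0.1616    0.1077
  eq          1.515    0.3076
  solve Keq expr → x = 0.05386; check Q = 0.02723
Then change container volume by factor 1.5 (V_new/V_old).
Step 3:
                  A         L
  init         1.01     0.205
  Δ         0.04099  -0.02733
  eq          1.051    0.1777
  solve Keq expr → x = -0.01366; check Q = 0.02723

[A]_eq = 1.051 M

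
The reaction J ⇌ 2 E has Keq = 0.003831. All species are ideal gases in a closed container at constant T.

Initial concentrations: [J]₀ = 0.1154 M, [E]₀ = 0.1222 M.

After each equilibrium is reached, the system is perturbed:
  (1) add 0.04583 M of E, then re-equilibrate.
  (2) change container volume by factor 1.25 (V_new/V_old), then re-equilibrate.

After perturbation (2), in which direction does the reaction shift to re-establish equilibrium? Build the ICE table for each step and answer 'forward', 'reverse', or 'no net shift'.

Direction: forward

Q₀ = 0.1294 vs Keq = 0.003831 ⇒ Q>K, reverse
Step 1:
                   J          E
  I           0.1154     0.1222
  C          0.04857   -0.09714
  E            0.164    0.02506
  solve Keq expr → x = -0.04857; check Q = 0.003831
Then add 0.04583 M of E.
Step 2:
                   J          E
  I            0.164    0.07089
  C           0.0221   -0.04419
  E           0.1861     0.0267
  solve Keq expr → x = -0.0221; check Q = 0.003831
Then change container volume by factor 1.25 (V_new/V_old).
Step 3:
                   J          E
  I           0.1489    0.02136
  C        -0.001212   0.002424
  E           0.1476    0.02378
  solve Keq expr → x = 0.001212; check Q = 0.003831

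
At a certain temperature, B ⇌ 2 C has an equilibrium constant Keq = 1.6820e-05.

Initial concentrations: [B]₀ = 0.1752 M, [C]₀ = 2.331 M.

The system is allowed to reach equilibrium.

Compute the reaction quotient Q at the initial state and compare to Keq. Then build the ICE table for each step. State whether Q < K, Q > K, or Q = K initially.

Q₀ = 31.01; Q > K (proceeds reverse)

Q₀ = 31.01 vs Keq = 1.6820e-05 ⇒ Q>K, reverse
Step 1:
                   B          C
  Initial     0.1752      2.331
  Change       1.163     -2.326
  Equil        1.338   0.004745
  solve Keq expr → x = -1.163; check Q = 1.6820e-05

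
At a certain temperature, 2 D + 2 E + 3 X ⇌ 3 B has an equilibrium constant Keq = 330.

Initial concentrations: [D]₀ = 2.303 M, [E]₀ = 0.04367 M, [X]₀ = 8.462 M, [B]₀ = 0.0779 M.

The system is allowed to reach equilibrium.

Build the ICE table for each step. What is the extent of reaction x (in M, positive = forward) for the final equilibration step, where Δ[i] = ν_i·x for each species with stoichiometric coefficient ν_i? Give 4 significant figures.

x = 0.02181 M

Q₀ = 7.7133e-05 vs Keq = 330 ⇒ Q<K, forward
Step 1:
                   D          E          X          B
  init         2.303    0.04367      8.462     0.0779
  Δ         -0.04362   -0.04362   -0.06542    0.06542
  eq           2.259 5.4334e-05      8.397     0.1433
  solve Keq expr → x = 0.02181; check Q = 330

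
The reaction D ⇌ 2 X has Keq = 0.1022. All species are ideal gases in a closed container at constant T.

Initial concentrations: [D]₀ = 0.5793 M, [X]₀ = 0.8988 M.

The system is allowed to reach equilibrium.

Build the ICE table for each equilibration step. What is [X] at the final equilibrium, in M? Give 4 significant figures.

[X]_eq = 0.2997 M

Q₀ = 1.395 vs Keq = 0.1022 ⇒ Q>K, reverse
Step 1:
                    D           X
  I            0.5793      0.8988
  C            0.2996     -0.5991
  E            0.8789      0.2997
  solve Keq expr → x = -0.2996; check Q = 0.1022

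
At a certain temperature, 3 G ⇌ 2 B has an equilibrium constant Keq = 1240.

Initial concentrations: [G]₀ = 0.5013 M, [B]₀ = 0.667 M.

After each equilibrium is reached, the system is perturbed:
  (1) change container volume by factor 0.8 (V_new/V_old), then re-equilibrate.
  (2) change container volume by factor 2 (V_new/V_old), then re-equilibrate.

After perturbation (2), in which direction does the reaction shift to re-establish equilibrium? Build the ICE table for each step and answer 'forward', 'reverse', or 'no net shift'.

Direction: reverse

Q₀ = 3.531 vs Keq = 1240 ⇒ Q<K, forward
Step 1:
                    G           B
  Initial      0.5013       0.667
  Change      -0.4119      0.2746
  Equil       0.08942      0.9416
  solve Keq expr → x = 0.1373; check Q = 1240
Then change container volume by factor 0.8 (V_new/V_old).
Step 2:
                    G           B
  Initial      0.1118       1.177
  Change     -0.00771     0.00514
  Equil        0.1041       1.182
  solve Keq expr → x = 0.00257; check Q = 1240
Then change container volume by factor 2 (V_new/V_old).
Step 3:
                    G           B
  Initial     0.05203      0.5911
  Change      0.01289   -0.008592
  Equil       0.06492      0.5825
  solve Keq expr → x = -0.004296; check Q = 1240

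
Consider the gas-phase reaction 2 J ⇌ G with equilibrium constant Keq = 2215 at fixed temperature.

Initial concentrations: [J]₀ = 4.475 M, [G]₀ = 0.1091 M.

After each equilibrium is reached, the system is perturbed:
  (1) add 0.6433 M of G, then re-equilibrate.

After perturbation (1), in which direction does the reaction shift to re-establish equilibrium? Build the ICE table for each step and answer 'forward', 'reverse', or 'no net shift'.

Q₀ = 0.005448 vs Keq = 2215 ⇒ Q<K, forward
Step 1:
                    J           G
  Initial       4.475      0.1091
  Change       -4.443       2.221
  Equil       0.03244        2.33
  solve Keq expr → x = 2.221; check Q = 2215
Then add 0.6433 M of G.
Step 2:
                    J           G
  Initial     0.03244       2.974
  Change     0.004192   -0.002096
  Equil       0.03663       2.972
  solve Keq expr → x = -0.002096; check Q = 2215

Direction: reverse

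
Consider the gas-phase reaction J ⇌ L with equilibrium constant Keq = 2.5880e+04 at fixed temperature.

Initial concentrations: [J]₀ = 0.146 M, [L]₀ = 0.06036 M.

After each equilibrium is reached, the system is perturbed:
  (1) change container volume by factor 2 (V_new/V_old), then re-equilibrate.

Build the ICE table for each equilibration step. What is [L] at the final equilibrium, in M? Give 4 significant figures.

Q₀ = 0.4134 vs Keq = 2.5880e+04 ⇒ Q<K, forward
Step 1:
                    J           L
  Initial       0.146     0.06036
  Change       -0.146       0.146
  Equil    7.9734e-06      0.2064
  solve Keq expr → x = 0.146; check Q = 2.5880e+04
Then change container volume by factor 2 (V_new/V_old).
Step 2:
                    J           L
  Initial  3.9867e-06      0.1032
  Change            0           0
  Equil    3.9867e-06      0.1032
  solve Keq expr → x = 0; check Q = 2.5880e+04

[L]_eq = 0.1032 M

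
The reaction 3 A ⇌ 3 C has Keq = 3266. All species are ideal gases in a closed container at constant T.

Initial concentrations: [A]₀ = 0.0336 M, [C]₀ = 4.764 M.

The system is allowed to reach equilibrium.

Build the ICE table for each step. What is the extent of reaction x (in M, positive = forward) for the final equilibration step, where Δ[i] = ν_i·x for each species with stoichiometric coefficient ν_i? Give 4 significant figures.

Q₀ = 2.8503e+06 vs Keq = 3266 ⇒ Q>K, reverse
Step 1:
                  A         C
  I          0.0336     4.764
  C          0.2693   -0.2693
  E          0.3029     4.495
  solve Keq expr → x = -0.08978; check Q = 3266

x = -0.08978 M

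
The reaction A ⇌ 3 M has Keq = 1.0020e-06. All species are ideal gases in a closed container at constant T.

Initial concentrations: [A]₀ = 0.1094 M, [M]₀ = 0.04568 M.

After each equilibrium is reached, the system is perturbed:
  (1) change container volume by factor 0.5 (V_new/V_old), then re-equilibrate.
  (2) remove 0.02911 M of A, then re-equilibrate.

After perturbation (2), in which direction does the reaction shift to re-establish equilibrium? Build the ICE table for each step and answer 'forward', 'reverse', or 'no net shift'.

Q₀ = 8.7129e-04 vs Keq = 1.0020e-06 ⇒ Q>K, reverse
Step 1:
                  A         M
  I          0.1094   0.04568
  C         0.01357   -0.0407
  E           0.123  0.004976
  solve Keq expr → x = -0.01357; check Q = 1.0020e-06
Then change container volume by factor 0.5 (V_new/V_old).
Step 2:
                  A         M
  I          0.2459  0.009952
  C        0.001224 -0.003672
  E          0.2472   0.00628
  solve Keq expr → x = -0.001224; check Q = 1.0020e-06
Then remove 0.02911 M of A.
Step 3:
                  A         M
  I          0.2181   0.00628
  C       8.5374e-05 -2.5612e-04
  E          0.2181  0.006024
  solve Keq expr → x = -8.5374e-05; check Q = 1.0020e-06

Direction: reverse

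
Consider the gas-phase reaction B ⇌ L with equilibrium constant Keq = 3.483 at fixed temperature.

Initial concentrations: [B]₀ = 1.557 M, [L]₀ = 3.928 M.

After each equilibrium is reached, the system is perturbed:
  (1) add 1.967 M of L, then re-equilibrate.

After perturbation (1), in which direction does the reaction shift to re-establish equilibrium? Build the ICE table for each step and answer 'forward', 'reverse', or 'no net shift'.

Direction: reverse

Q₀ = 2.523 vs Keq = 3.483 ⇒ Q<K, forward
Step 1:
                  B         L
  Initial     1.557     3.928
  Change    -0.3335    0.3335
  Equil       1.224     4.261
  solve Keq expr → x = 0.3335; check Q = 3.483
Then add 1.967 M of L.
Step 2:
                  B         L
  Initial     1.224     6.228
  Change     0.4388   -0.4388
  Equil       1.662      5.79
  solve Keq expr → x = -0.4388; check Q = 3.483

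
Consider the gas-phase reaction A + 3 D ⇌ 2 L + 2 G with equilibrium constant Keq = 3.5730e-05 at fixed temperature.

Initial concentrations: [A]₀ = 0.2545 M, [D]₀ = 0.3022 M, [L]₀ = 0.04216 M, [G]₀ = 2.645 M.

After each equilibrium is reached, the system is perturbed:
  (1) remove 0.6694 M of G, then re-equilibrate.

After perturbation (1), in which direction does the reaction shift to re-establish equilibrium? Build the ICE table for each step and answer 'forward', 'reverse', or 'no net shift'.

Direction: forward

Q₀ = 1.77 vs Keq = 3.5730e-05 ⇒ Q>K, reverse
Step 1:
                    A           D           L           G
  I            0.2545      0.3022     0.04216       2.645
  C           0.02095     0.06284    -0.04189    -0.04189
  E            0.2754       0.365  2.6580e-04       2.603
  solve Keq expr → x = -0.02095; check Q = 3.5730e-05
Then remove 0.6694 M of G.
Step 2:
                    A           D           L           G
  I            0.2754       0.365  2.6580e-04       1.934
  C       -4.5882e-05 -1.3765e-04  9.1764e-05  9.1764e-05
  E            0.2754      0.3649  3.5757e-04       1.934
  solve Keq expr → x = 4.5882e-05; check Q = 3.5730e-05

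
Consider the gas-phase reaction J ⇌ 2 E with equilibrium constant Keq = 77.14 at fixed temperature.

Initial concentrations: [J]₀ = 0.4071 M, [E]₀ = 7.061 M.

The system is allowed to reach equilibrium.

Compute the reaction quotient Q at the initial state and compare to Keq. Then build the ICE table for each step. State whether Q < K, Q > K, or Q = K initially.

Q₀ = 122.5 vs Keq = 77.14 ⇒ Q>K, reverse
Step 1:
                  J         E
  init       0.4071     7.061
  Δ          0.1763   -0.3526
  eq         0.5834     6.708
  solve Keq expr → x = -0.1763; check Q = 77.14

Q₀ = 122.5; Q > K (proceeds reverse)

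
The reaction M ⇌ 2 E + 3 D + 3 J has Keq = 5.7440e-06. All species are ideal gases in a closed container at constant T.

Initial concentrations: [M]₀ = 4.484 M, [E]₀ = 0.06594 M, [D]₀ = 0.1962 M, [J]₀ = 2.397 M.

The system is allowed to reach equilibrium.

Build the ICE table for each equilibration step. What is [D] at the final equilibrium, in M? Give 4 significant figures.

Q₀ = 1.0086e-04 vs Keq = 5.7440e-06 ⇒ Q>K, reverse
Step 1:
                  M         E         D         J
  init        4.484   0.06594    0.1962     2.397
  Δ          0.0192   -0.0384  -0.05759  -0.05759
  eq          4.503   0.02754    0.1386     2.339
  solve Keq expr → x = -0.0192; check Q = 5.7440e-06

[D]_eq = 0.1386 M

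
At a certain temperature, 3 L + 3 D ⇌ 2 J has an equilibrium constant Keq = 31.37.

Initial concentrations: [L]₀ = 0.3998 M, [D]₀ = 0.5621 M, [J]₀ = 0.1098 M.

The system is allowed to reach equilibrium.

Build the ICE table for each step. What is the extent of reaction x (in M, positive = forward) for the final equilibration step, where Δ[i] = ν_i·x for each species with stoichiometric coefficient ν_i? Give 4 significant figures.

Q₀ = 1.062 vs Keq = 31.37 ⇒ Q<K, forward
Step 1:
                    L           D           J
  I            0.3998      0.5621      0.1098
  C           -0.1401     -0.1401      0.0934
  E            0.2597       0.422      0.2032
  solve Keq expr → x = 0.0467; check Q = 31.37

x = 0.0467 M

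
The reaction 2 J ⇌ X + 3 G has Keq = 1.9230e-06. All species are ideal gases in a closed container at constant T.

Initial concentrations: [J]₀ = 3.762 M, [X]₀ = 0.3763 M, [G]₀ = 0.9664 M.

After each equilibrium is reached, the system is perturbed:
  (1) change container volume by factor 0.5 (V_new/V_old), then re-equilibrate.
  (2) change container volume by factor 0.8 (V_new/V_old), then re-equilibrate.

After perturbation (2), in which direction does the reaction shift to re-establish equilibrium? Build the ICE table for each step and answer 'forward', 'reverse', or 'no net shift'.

Q₀ = 0.024 vs Keq = 1.9230e-06 ⇒ Q>K, reverse
Step 1:
                  J         X         G
  I           3.762    0.3763    0.9664
  C          0.5929   -0.2965   -0.8894
  E           4.355   0.07984   0.07702
  solve Keq expr → x = -0.2965; check Q = 1.9230e-06
Then change container volume by factor 0.5 (V_new/V_old).
Step 2:
                  J         X         G
  I            8.71    0.1597     0.154
  C         0.03525  -0.01762  -0.05287
  E           8.745    0.1421    0.1012
  solve Keq expr → x = -0.01762; check Q = 1.9230e-06
Then change container volume by factor 0.8 (V_new/V_old).
Step 3:
                  J         X         G
  I           10.93    0.1776    0.1265
  C         0.01085 -0.005424  -0.01627
  E           10.94    0.1721    0.1102
  solve Keq expr → x = -0.005424; check Q = 1.9230e-06

Direction: reverse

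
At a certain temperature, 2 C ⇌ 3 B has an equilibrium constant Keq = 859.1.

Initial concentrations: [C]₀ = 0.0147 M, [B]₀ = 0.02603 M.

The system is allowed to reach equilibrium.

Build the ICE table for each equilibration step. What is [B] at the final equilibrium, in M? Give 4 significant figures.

Q₀ = 0.08162 vs Keq = 859.1 ⇒ Q<K, forward
Step 1:
                   C          B
  init        0.0147    0.02603
  Δ         -0.01435    0.02152
  eq      3.5375e-04    0.04755
  solve Keq expr → x = 0.007173; check Q = 859.1

[B]_eq = 0.04755 M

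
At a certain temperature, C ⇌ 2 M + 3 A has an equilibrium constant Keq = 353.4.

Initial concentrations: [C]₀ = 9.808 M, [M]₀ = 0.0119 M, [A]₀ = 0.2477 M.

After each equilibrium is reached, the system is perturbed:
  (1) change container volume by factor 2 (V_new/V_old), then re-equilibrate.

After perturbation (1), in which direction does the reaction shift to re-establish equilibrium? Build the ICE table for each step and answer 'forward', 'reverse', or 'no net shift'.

Direction: forward

Q₀ = 2.1943e-07 vs Keq = 353.4 ⇒ Q<K, forward
Step 1:
                    C           M           A
  I             9.808      0.0119      0.2477
  C            -1.867       3.734       5.601
  E             7.941       3.746       5.848
  solve Keq expr → x = 1.867; check Q = 353.4
Then change container volume by factor 2 (V_new/V_old).
Step 2:
                    C           M           A
  I             3.971       1.873       2.924
  C            -0.652       1.304       1.956
  E             3.319       3.177        4.88
  solve Keq expr → x = 0.652; check Q = 353.4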